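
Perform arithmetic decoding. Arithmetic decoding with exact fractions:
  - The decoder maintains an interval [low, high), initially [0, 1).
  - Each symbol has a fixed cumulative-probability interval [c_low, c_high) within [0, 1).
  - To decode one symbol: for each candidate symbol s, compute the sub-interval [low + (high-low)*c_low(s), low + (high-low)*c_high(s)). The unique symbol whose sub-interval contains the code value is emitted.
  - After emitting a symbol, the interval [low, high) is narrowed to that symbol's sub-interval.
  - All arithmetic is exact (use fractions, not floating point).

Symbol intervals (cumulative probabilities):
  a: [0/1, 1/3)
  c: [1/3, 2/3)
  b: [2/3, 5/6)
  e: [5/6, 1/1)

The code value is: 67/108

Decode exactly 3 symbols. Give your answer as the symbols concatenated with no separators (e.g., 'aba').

Step 1: interval [0/1, 1/1), width = 1/1 - 0/1 = 1/1
  'a': [0/1 + 1/1*0/1, 0/1 + 1/1*1/3) = [0/1, 1/3)
  'c': [0/1 + 1/1*1/3, 0/1 + 1/1*2/3) = [1/3, 2/3) <- contains code 67/108
  'b': [0/1 + 1/1*2/3, 0/1 + 1/1*5/6) = [2/3, 5/6)
  'e': [0/1 + 1/1*5/6, 0/1 + 1/1*1/1) = [5/6, 1/1)
  emit 'c', narrow to [1/3, 2/3)
Step 2: interval [1/3, 2/3), width = 2/3 - 1/3 = 1/3
  'a': [1/3 + 1/3*0/1, 1/3 + 1/3*1/3) = [1/3, 4/9)
  'c': [1/3 + 1/3*1/3, 1/3 + 1/3*2/3) = [4/9, 5/9)
  'b': [1/3 + 1/3*2/3, 1/3 + 1/3*5/6) = [5/9, 11/18)
  'e': [1/3 + 1/3*5/6, 1/3 + 1/3*1/1) = [11/18, 2/3) <- contains code 67/108
  emit 'e', narrow to [11/18, 2/3)
Step 3: interval [11/18, 2/3), width = 2/3 - 11/18 = 1/18
  'a': [11/18 + 1/18*0/1, 11/18 + 1/18*1/3) = [11/18, 17/27) <- contains code 67/108
  'c': [11/18 + 1/18*1/3, 11/18 + 1/18*2/3) = [17/27, 35/54)
  'b': [11/18 + 1/18*2/3, 11/18 + 1/18*5/6) = [35/54, 71/108)
  'e': [11/18 + 1/18*5/6, 11/18 + 1/18*1/1) = [71/108, 2/3)
  emit 'a', narrow to [11/18, 17/27)

Answer: cea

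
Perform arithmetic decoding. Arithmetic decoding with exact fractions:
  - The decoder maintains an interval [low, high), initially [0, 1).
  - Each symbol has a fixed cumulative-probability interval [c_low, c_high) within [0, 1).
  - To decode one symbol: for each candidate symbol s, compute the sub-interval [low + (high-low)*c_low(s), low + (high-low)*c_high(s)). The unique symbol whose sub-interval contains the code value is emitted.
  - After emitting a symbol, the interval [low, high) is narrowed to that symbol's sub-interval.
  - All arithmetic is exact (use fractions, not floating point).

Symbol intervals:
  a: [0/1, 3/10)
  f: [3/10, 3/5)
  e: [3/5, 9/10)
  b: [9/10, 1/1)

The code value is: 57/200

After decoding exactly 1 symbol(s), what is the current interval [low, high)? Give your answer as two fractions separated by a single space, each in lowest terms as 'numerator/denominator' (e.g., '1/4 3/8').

Step 1: interval [0/1, 1/1), width = 1/1 - 0/1 = 1/1
  'a': [0/1 + 1/1*0/1, 0/1 + 1/1*3/10) = [0/1, 3/10) <- contains code 57/200
  'f': [0/1 + 1/1*3/10, 0/1 + 1/1*3/5) = [3/10, 3/5)
  'e': [0/1 + 1/1*3/5, 0/1 + 1/1*9/10) = [3/5, 9/10)
  'b': [0/1 + 1/1*9/10, 0/1 + 1/1*1/1) = [9/10, 1/1)
  emit 'a', narrow to [0/1, 3/10)

Answer: 0/1 3/10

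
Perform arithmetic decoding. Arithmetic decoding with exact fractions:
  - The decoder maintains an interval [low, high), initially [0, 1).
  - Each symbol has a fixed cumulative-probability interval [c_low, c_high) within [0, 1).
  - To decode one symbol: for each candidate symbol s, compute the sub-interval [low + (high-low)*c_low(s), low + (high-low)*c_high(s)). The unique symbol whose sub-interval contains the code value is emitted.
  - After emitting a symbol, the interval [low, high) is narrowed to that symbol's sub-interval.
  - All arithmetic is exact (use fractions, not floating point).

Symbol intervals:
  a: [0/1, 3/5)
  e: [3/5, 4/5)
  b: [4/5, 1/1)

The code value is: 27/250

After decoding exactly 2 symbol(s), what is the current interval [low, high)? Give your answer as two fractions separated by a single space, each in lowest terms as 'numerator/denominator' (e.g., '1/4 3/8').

Step 1: interval [0/1, 1/1), width = 1/1 - 0/1 = 1/1
  'a': [0/1 + 1/1*0/1, 0/1 + 1/1*3/5) = [0/1, 3/5) <- contains code 27/250
  'e': [0/1 + 1/1*3/5, 0/1 + 1/1*4/5) = [3/5, 4/5)
  'b': [0/1 + 1/1*4/5, 0/1 + 1/1*1/1) = [4/5, 1/1)
  emit 'a', narrow to [0/1, 3/5)
Step 2: interval [0/1, 3/5), width = 3/5 - 0/1 = 3/5
  'a': [0/1 + 3/5*0/1, 0/1 + 3/5*3/5) = [0/1, 9/25) <- contains code 27/250
  'e': [0/1 + 3/5*3/5, 0/1 + 3/5*4/5) = [9/25, 12/25)
  'b': [0/1 + 3/5*4/5, 0/1 + 3/5*1/1) = [12/25, 3/5)
  emit 'a', narrow to [0/1, 9/25)

Answer: 0/1 9/25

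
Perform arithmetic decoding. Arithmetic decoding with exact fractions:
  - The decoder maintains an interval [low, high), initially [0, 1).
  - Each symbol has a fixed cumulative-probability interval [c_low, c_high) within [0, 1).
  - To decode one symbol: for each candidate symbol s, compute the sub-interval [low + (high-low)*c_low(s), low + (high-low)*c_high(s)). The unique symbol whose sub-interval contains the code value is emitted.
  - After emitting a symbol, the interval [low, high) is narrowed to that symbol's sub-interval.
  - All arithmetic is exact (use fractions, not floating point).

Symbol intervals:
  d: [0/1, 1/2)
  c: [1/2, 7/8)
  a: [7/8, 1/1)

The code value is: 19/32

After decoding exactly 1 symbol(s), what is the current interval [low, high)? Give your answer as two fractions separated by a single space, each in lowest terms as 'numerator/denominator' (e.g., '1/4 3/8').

Answer: 1/2 7/8

Derivation:
Step 1: interval [0/1, 1/1), width = 1/1 - 0/1 = 1/1
  'd': [0/1 + 1/1*0/1, 0/1 + 1/1*1/2) = [0/1, 1/2)
  'c': [0/1 + 1/1*1/2, 0/1 + 1/1*7/8) = [1/2, 7/8) <- contains code 19/32
  'a': [0/1 + 1/1*7/8, 0/1 + 1/1*1/1) = [7/8, 1/1)
  emit 'c', narrow to [1/2, 7/8)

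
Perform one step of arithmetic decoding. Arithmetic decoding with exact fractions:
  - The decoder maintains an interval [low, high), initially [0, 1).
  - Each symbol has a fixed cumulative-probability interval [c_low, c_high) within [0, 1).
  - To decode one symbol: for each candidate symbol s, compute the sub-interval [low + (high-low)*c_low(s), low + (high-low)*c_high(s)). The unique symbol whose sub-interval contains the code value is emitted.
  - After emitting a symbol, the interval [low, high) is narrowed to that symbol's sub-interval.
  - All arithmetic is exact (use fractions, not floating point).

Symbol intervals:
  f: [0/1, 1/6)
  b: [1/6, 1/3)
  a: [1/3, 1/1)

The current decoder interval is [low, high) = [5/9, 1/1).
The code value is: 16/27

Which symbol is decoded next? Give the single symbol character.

Answer: f

Derivation:
Interval width = high − low = 1/1 − 5/9 = 4/9
Scaled code = (code − low) / width = (16/27 − 5/9) / 4/9 = 1/12
  f: [0/1, 1/6) ← scaled code falls here ✓
  b: [1/6, 1/3) 
  a: [1/3, 1/1) 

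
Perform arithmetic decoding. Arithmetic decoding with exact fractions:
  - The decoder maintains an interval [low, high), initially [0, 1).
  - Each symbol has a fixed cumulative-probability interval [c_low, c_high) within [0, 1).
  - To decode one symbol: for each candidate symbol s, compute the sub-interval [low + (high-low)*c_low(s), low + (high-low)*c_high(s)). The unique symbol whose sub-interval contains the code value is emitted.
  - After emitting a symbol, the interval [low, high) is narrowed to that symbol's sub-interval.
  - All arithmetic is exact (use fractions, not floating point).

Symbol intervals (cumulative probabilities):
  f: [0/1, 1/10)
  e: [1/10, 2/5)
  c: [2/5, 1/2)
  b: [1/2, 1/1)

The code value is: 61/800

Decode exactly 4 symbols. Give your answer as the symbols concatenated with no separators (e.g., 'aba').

Step 1: interval [0/1, 1/1), width = 1/1 - 0/1 = 1/1
  'f': [0/1 + 1/1*0/1, 0/1 + 1/1*1/10) = [0/1, 1/10) <- contains code 61/800
  'e': [0/1 + 1/1*1/10, 0/1 + 1/1*2/5) = [1/10, 2/5)
  'c': [0/1 + 1/1*2/5, 0/1 + 1/1*1/2) = [2/5, 1/2)
  'b': [0/1 + 1/1*1/2, 0/1 + 1/1*1/1) = [1/2, 1/1)
  emit 'f', narrow to [0/1, 1/10)
Step 2: interval [0/1, 1/10), width = 1/10 - 0/1 = 1/10
  'f': [0/1 + 1/10*0/1, 0/1 + 1/10*1/10) = [0/1, 1/100)
  'e': [0/1 + 1/10*1/10, 0/1 + 1/10*2/5) = [1/100, 1/25)
  'c': [0/1 + 1/10*2/5, 0/1 + 1/10*1/2) = [1/25, 1/20)
  'b': [0/1 + 1/10*1/2, 0/1 + 1/10*1/1) = [1/20, 1/10) <- contains code 61/800
  emit 'b', narrow to [1/20, 1/10)
Step 3: interval [1/20, 1/10), width = 1/10 - 1/20 = 1/20
  'f': [1/20 + 1/20*0/1, 1/20 + 1/20*1/10) = [1/20, 11/200)
  'e': [1/20 + 1/20*1/10, 1/20 + 1/20*2/5) = [11/200, 7/100)
  'c': [1/20 + 1/20*2/5, 1/20 + 1/20*1/2) = [7/100, 3/40)
  'b': [1/20 + 1/20*1/2, 1/20 + 1/20*1/1) = [3/40, 1/10) <- contains code 61/800
  emit 'b', narrow to [3/40, 1/10)
Step 4: interval [3/40, 1/10), width = 1/10 - 3/40 = 1/40
  'f': [3/40 + 1/40*0/1, 3/40 + 1/40*1/10) = [3/40, 31/400) <- contains code 61/800
  'e': [3/40 + 1/40*1/10, 3/40 + 1/40*2/5) = [31/400, 17/200)
  'c': [3/40 + 1/40*2/5, 3/40 + 1/40*1/2) = [17/200, 7/80)
  'b': [3/40 + 1/40*1/2, 3/40 + 1/40*1/1) = [7/80, 1/10)
  emit 'f', narrow to [3/40, 31/400)

Answer: fbbf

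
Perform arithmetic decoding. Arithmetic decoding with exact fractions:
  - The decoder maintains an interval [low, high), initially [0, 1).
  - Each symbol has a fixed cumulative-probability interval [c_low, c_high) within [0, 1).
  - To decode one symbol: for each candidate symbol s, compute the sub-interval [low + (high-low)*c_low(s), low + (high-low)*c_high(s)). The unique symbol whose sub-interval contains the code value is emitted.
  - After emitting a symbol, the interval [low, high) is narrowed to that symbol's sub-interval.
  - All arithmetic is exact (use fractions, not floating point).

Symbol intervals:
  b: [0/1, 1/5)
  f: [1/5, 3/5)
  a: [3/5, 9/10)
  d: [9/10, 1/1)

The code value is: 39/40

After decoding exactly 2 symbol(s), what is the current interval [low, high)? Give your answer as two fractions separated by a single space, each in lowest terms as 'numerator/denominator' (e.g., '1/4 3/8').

Answer: 24/25 99/100

Derivation:
Step 1: interval [0/1, 1/1), width = 1/1 - 0/1 = 1/1
  'b': [0/1 + 1/1*0/1, 0/1 + 1/1*1/5) = [0/1, 1/5)
  'f': [0/1 + 1/1*1/5, 0/1 + 1/1*3/5) = [1/5, 3/5)
  'a': [0/1 + 1/1*3/5, 0/1 + 1/1*9/10) = [3/5, 9/10)
  'd': [0/1 + 1/1*9/10, 0/1 + 1/1*1/1) = [9/10, 1/1) <- contains code 39/40
  emit 'd', narrow to [9/10, 1/1)
Step 2: interval [9/10, 1/1), width = 1/1 - 9/10 = 1/10
  'b': [9/10 + 1/10*0/1, 9/10 + 1/10*1/5) = [9/10, 23/25)
  'f': [9/10 + 1/10*1/5, 9/10 + 1/10*3/5) = [23/25, 24/25)
  'a': [9/10 + 1/10*3/5, 9/10 + 1/10*9/10) = [24/25, 99/100) <- contains code 39/40
  'd': [9/10 + 1/10*9/10, 9/10 + 1/10*1/1) = [99/100, 1/1)
  emit 'a', narrow to [24/25, 99/100)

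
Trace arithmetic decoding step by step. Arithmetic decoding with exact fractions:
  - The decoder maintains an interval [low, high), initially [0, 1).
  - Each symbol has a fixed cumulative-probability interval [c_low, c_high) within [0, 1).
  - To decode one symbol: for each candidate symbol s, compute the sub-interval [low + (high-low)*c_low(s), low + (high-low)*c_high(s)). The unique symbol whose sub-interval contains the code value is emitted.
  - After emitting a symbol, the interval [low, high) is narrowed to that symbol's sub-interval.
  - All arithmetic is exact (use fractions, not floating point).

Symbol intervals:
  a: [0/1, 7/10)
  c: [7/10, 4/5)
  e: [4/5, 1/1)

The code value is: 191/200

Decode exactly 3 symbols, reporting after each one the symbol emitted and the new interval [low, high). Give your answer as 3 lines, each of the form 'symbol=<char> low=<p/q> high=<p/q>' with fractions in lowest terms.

Step 1: interval [0/1, 1/1), width = 1/1 - 0/1 = 1/1
  'a': [0/1 + 1/1*0/1, 0/1 + 1/1*7/10) = [0/1, 7/10)
  'c': [0/1 + 1/1*7/10, 0/1 + 1/1*4/5) = [7/10, 4/5)
  'e': [0/1 + 1/1*4/5, 0/1 + 1/1*1/1) = [4/5, 1/1) <- contains code 191/200
  emit 'e', narrow to [4/5, 1/1)
Step 2: interval [4/5, 1/1), width = 1/1 - 4/5 = 1/5
  'a': [4/5 + 1/5*0/1, 4/5 + 1/5*7/10) = [4/5, 47/50)
  'c': [4/5 + 1/5*7/10, 4/5 + 1/5*4/5) = [47/50, 24/25) <- contains code 191/200
  'e': [4/5 + 1/5*4/5, 4/5 + 1/5*1/1) = [24/25, 1/1)
  emit 'c', narrow to [47/50, 24/25)
Step 3: interval [47/50, 24/25), width = 24/25 - 47/50 = 1/50
  'a': [47/50 + 1/50*0/1, 47/50 + 1/50*7/10) = [47/50, 477/500)
  'c': [47/50 + 1/50*7/10, 47/50 + 1/50*4/5) = [477/500, 239/250) <- contains code 191/200
  'e': [47/50 + 1/50*4/5, 47/50 + 1/50*1/1) = [239/250, 24/25)
  emit 'c', narrow to [477/500, 239/250)

Answer: symbol=e low=4/5 high=1/1
symbol=c low=47/50 high=24/25
symbol=c low=477/500 high=239/250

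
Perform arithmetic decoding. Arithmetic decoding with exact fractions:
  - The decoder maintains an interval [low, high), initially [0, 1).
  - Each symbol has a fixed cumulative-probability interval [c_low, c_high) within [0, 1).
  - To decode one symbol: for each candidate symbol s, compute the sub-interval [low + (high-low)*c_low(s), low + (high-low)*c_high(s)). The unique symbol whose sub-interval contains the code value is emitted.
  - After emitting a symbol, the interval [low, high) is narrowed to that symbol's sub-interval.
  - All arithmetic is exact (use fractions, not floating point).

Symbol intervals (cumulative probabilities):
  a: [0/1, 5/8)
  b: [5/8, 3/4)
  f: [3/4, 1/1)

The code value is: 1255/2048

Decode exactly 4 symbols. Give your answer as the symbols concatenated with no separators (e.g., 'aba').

Step 1: interval [0/1, 1/1), width = 1/1 - 0/1 = 1/1
  'a': [0/1 + 1/1*0/1, 0/1 + 1/1*5/8) = [0/1, 5/8) <- contains code 1255/2048
  'b': [0/1 + 1/1*5/8, 0/1 + 1/1*3/4) = [5/8, 3/4)
  'f': [0/1 + 1/1*3/4, 0/1 + 1/1*1/1) = [3/4, 1/1)
  emit 'a', narrow to [0/1, 5/8)
Step 2: interval [0/1, 5/8), width = 5/8 - 0/1 = 5/8
  'a': [0/1 + 5/8*0/1, 0/1 + 5/8*5/8) = [0/1, 25/64)
  'b': [0/1 + 5/8*5/8, 0/1 + 5/8*3/4) = [25/64, 15/32)
  'f': [0/1 + 5/8*3/4, 0/1 + 5/8*1/1) = [15/32, 5/8) <- contains code 1255/2048
  emit 'f', narrow to [15/32, 5/8)
Step 3: interval [15/32, 5/8), width = 5/8 - 15/32 = 5/32
  'a': [15/32 + 5/32*0/1, 15/32 + 5/32*5/8) = [15/32, 145/256)
  'b': [15/32 + 5/32*5/8, 15/32 + 5/32*3/4) = [145/256, 75/128)
  'f': [15/32 + 5/32*3/4, 15/32 + 5/32*1/1) = [75/128, 5/8) <- contains code 1255/2048
  emit 'f', narrow to [75/128, 5/8)
Step 4: interval [75/128, 5/8), width = 5/8 - 75/128 = 5/128
  'a': [75/128 + 5/128*0/1, 75/128 + 5/128*5/8) = [75/128, 625/1024)
  'b': [75/128 + 5/128*5/8, 75/128 + 5/128*3/4) = [625/1024, 315/512) <- contains code 1255/2048
  'f': [75/128 + 5/128*3/4, 75/128 + 5/128*1/1) = [315/512, 5/8)
  emit 'b', narrow to [625/1024, 315/512)

Answer: affb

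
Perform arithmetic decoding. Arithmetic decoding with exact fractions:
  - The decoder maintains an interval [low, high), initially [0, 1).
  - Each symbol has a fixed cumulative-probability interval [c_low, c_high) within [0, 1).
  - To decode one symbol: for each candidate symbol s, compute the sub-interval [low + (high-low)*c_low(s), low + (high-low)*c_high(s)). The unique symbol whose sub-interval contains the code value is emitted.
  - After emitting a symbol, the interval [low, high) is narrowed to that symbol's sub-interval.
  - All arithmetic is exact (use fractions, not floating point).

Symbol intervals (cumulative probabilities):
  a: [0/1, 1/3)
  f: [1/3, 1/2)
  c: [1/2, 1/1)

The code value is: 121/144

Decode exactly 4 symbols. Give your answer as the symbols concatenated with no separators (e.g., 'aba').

Step 1: interval [0/1, 1/1), width = 1/1 - 0/1 = 1/1
  'a': [0/1 + 1/1*0/1, 0/1 + 1/1*1/3) = [0/1, 1/3)
  'f': [0/1 + 1/1*1/3, 0/1 + 1/1*1/2) = [1/3, 1/2)
  'c': [0/1 + 1/1*1/2, 0/1 + 1/1*1/1) = [1/2, 1/1) <- contains code 121/144
  emit 'c', narrow to [1/2, 1/1)
Step 2: interval [1/2, 1/1), width = 1/1 - 1/2 = 1/2
  'a': [1/2 + 1/2*0/1, 1/2 + 1/2*1/3) = [1/2, 2/3)
  'f': [1/2 + 1/2*1/3, 1/2 + 1/2*1/2) = [2/3, 3/4)
  'c': [1/2 + 1/2*1/2, 1/2 + 1/2*1/1) = [3/4, 1/1) <- contains code 121/144
  emit 'c', narrow to [3/4, 1/1)
Step 3: interval [3/4, 1/1), width = 1/1 - 3/4 = 1/4
  'a': [3/4 + 1/4*0/1, 3/4 + 1/4*1/3) = [3/4, 5/6)
  'f': [3/4 + 1/4*1/3, 3/4 + 1/4*1/2) = [5/6, 7/8) <- contains code 121/144
  'c': [3/4 + 1/4*1/2, 3/4 + 1/4*1/1) = [7/8, 1/1)
  emit 'f', narrow to [5/6, 7/8)
Step 4: interval [5/6, 7/8), width = 7/8 - 5/6 = 1/24
  'a': [5/6 + 1/24*0/1, 5/6 + 1/24*1/3) = [5/6, 61/72) <- contains code 121/144
  'f': [5/6 + 1/24*1/3, 5/6 + 1/24*1/2) = [61/72, 41/48)
  'c': [5/6 + 1/24*1/2, 5/6 + 1/24*1/1) = [41/48, 7/8)
  emit 'a', narrow to [5/6, 61/72)

Answer: ccfa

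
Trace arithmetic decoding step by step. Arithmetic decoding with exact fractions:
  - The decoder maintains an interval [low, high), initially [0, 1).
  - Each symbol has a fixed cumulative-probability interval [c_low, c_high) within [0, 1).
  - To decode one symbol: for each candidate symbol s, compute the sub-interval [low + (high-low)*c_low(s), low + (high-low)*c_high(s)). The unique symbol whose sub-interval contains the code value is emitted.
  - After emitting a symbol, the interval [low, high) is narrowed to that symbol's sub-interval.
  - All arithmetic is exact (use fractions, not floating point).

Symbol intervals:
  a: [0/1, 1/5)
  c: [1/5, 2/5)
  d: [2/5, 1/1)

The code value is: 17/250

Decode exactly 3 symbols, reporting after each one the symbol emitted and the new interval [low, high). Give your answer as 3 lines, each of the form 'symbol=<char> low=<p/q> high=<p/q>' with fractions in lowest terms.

Answer: symbol=a low=0/1 high=1/5
symbol=c low=1/25 high=2/25
symbol=d low=7/125 high=2/25

Derivation:
Step 1: interval [0/1, 1/1), width = 1/1 - 0/1 = 1/1
  'a': [0/1 + 1/1*0/1, 0/1 + 1/1*1/5) = [0/1, 1/5) <- contains code 17/250
  'c': [0/1 + 1/1*1/5, 0/1 + 1/1*2/5) = [1/5, 2/5)
  'd': [0/1 + 1/1*2/5, 0/1 + 1/1*1/1) = [2/5, 1/1)
  emit 'a', narrow to [0/1, 1/5)
Step 2: interval [0/1, 1/5), width = 1/5 - 0/1 = 1/5
  'a': [0/1 + 1/5*0/1, 0/1 + 1/5*1/5) = [0/1, 1/25)
  'c': [0/1 + 1/5*1/5, 0/1 + 1/5*2/5) = [1/25, 2/25) <- contains code 17/250
  'd': [0/1 + 1/5*2/5, 0/1 + 1/5*1/1) = [2/25, 1/5)
  emit 'c', narrow to [1/25, 2/25)
Step 3: interval [1/25, 2/25), width = 2/25 - 1/25 = 1/25
  'a': [1/25 + 1/25*0/1, 1/25 + 1/25*1/5) = [1/25, 6/125)
  'c': [1/25 + 1/25*1/5, 1/25 + 1/25*2/5) = [6/125, 7/125)
  'd': [1/25 + 1/25*2/5, 1/25 + 1/25*1/1) = [7/125, 2/25) <- contains code 17/250
  emit 'd', narrow to [7/125, 2/25)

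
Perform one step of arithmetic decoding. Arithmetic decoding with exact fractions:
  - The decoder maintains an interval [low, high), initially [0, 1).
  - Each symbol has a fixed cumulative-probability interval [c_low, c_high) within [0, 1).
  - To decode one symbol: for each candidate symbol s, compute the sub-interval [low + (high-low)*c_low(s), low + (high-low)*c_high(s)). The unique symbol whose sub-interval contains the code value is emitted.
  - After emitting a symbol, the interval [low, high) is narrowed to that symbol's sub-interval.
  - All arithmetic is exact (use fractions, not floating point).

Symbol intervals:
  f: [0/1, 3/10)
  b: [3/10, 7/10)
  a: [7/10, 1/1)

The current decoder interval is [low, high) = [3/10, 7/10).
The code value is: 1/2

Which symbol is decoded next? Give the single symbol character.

Interval width = high − low = 7/10 − 3/10 = 2/5
Scaled code = (code − low) / width = (1/2 − 3/10) / 2/5 = 1/2
  f: [0/1, 3/10) 
  b: [3/10, 7/10) ← scaled code falls here ✓
  a: [7/10, 1/1) 

Answer: b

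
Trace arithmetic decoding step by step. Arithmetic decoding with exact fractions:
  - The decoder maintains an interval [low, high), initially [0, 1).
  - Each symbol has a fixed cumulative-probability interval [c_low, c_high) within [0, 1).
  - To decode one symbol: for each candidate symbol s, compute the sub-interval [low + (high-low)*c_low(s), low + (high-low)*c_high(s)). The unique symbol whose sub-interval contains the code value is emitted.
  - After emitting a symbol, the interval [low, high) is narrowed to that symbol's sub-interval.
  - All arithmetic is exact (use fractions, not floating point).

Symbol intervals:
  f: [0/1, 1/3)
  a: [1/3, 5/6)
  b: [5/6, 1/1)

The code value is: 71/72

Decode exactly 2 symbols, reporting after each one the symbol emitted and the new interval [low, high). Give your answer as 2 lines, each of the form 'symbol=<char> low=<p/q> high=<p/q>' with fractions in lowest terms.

Answer: symbol=b low=5/6 high=1/1
symbol=b low=35/36 high=1/1

Derivation:
Step 1: interval [0/1, 1/1), width = 1/1 - 0/1 = 1/1
  'f': [0/1 + 1/1*0/1, 0/1 + 1/1*1/3) = [0/1, 1/3)
  'a': [0/1 + 1/1*1/3, 0/1 + 1/1*5/6) = [1/3, 5/6)
  'b': [0/1 + 1/1*5/6, 0/1 + 1/1*1/1) = [5/6, 1/1) <- contains code 71/72
  emit 'b', narrow to [5/6, 1/1)
Step 2: interval [5/6, 1/1), width = 1/1 - 5/6 = 1/6
  'f': [5/6 + 1/6*0/1, 5/6 + 1/6*1/3) = [5/6, 8/9)
  'a': [5/6 + 1/6*1/3, 5/6 + 1/6*5/6) = [8/9, 35/36)
  'b': [5/6 + 1/6*5/6, 5/6 + 1/6*1/1) = [35/36, 1/1) <- contains code 71/72
  emit 'b', narrow to [35/36, 1/1)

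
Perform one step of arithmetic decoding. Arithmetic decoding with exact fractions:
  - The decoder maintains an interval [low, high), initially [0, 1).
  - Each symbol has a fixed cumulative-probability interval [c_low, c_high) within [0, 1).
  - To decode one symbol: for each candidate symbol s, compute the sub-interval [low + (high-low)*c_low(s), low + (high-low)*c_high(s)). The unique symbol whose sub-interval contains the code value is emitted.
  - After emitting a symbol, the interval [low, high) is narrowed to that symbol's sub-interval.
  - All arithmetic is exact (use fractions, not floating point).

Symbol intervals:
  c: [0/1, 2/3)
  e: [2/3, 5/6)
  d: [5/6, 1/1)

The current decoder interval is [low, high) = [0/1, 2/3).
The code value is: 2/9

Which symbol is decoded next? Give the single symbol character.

Answer: c

Derivation:
Interval width = high − low = 2/3 − 0/1 = 2/3
Scaled code = (code − low) / width = (2/9 − 0/1) / 2/3 = 1/3
  c: [0/1, 2/3) ← scaled code falls here ✓
  e: [2/3, 5/6) 
  d: [5/6, 1/1) 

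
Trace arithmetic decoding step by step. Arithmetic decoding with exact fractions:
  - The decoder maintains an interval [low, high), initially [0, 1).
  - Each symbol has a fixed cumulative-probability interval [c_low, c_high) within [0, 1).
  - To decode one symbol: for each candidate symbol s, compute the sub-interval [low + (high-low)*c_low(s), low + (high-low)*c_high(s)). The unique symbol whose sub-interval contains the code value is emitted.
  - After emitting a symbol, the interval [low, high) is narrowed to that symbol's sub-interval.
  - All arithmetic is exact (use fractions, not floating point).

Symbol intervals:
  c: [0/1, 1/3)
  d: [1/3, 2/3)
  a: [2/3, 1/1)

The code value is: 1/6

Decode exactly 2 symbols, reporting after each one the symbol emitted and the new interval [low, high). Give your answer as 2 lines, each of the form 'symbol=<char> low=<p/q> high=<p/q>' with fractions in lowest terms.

Answer: symbol=c low=0/1 high=1/3
symbol=d low=1/9 high=2/9

Derivation:
Step 1: interval [0/1, 1/1), width = 1/1 - 0/1 = 1/1
  'c': [0/1 + 1/1*0/1, 0/1 + 1/1*1/3) = [0/1, 1/3) <- contains code 1/6
  'd': [0/1 + 1/1*1/3, 0/1 + 1/1*2/3) = [1/3, 2/3)
  'a': [0/1 + 1/1*2/3, 0/1 + 1/1*1/1) = [2/3, 1/1)
  emit 'c', narrow to [0/1, 1/3)
Step 2: interval [0/1, 1/3), width = 1/3 - 0/1 = 1/3
  'c': [0/1 + 1/3*0/1, 0/1 + 1/3*1/3) = [0/1, 1/9)
  'd': [0/1 + 1/3*1/3, 0/1 + 1/3*2/3) = [1/9, 2/9) <- contains code 1/6
  'a': [0/1 + 1/3*2/3, 0/1 + 1/3*1/1) = [2/9, 1/3)
  emit 'd', narrow to [1/9, 2/9)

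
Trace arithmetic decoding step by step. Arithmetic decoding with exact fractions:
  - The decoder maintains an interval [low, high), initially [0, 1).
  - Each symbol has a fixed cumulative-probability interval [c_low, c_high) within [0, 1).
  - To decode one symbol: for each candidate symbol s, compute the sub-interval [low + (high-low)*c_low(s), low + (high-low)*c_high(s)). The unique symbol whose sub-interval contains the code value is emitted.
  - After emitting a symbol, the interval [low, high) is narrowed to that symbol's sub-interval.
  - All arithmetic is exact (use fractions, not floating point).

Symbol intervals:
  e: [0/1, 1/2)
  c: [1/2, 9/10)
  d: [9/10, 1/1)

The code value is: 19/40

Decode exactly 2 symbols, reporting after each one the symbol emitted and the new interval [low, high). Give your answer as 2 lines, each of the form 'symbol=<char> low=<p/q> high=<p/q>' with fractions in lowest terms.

Answer: symbol=e low=0/1 high=1/2
symbol=d low=9/20 high=1/2

Derivation:
Step 1: interval [0/1, 1/1), width = 1/1 - 0/1 = 1/1
  'e': [0/1 + 1/1*0/1, 0/1 + 1/1*1/2) = [0/1, 1/2) <- contains code 19/40
  'c': [0/1 + 1/1*1/2, 0/1 + 1/1*9/10) = [1/2, 9/10)
  'd': [0/1 + 1/1*9/10, 0/1 + 1/1*1/1) = [9/10, 1/1)
  emit 'e', narrow to [0/1, 1/2)
Step 2: interval [0/1, 1/2), width = 1/2 - 0/1 = 1/2
  'e': [0/1 + 1/2*0/1, 0/1 + 1/2*1/2) = [0/1, 1/4)
  'c': [0/1 + 1/2*1/2, 0/1 + 1/2*9/10) = [1/4, 9/20)
  'd': [0/1 + 1/2*9/10, 0/1 + 1/2*1/1) = [9/20, 1/2) <- contains code 19/40
  emit 'd', narrow to [9/20, 1/2)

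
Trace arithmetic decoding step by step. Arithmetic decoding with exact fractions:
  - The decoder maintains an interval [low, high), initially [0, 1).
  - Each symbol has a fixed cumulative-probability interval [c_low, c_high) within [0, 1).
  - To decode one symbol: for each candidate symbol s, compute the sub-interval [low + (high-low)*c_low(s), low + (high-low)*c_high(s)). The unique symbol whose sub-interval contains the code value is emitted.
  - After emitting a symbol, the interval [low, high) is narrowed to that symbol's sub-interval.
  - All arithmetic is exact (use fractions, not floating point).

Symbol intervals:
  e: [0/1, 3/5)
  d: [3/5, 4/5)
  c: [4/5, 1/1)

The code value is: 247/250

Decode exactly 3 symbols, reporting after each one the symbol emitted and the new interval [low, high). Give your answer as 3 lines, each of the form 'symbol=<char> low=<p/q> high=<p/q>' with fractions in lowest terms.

Answer: symbol=c low=4/5 high=1/1
symbol=c low=24/25 high=1/1
symbol=d low=123/125 high=124/125

Derivation:
Step 1: interval [0/1, 1/1), width = 1/1 - 0/1 = 1/1
  'e': [0/1 + 1/1*0/1, 0/1 + 1/1*3/5) = [0/1, 3/5)
  'd': [0/1 + 1/1*3/5, 0/1 + 1/1*4/5) = [3/5, 4/5)
  'c': [0/1 + 1/1*4/5, 0/1 + 1/1*1/1) = [4/5, 1/1) <- contains code 247/250
  emit 'c', narrow to [4/5, 1/1)
Step 2: interval [4/5, 1/1), width = 1/1 - 4/5 = 1/5
  'e': [4/5 + 1/5*0/1, 4/5 + 1/5*3/5) = [4/5, 23/25)
  'd': [4/5 + 1/5*3/5, 4/5 + 1/5*4/5) = [23/25, 24/25)
  'c': [4/5 + 1/5*4/5, 4/5 + 1/5*1/1) = [24/25, 1/1) <- contains code 247/250
  emit 'c', narrow to [24/25, 1/1)
Step 3: interval [24/25, 1/1), width = 1/1 - 24/25 = 1/25
  'e': [24/25 + 1/25*0/1, 24/25 + 1/25*3/5) = [24/25, 123/125)
  'd': [24/25 + 1/25*3/5, 24/25 + 1/25*4/5) = [123/125, 124/125) <- contains code 247/250
  'c': [24/25 + 1/25*4/5, 24/25 + 1/25*1/1) = [124/125, 1/1)
  emit 'd', narrow to [123/125, 124/125)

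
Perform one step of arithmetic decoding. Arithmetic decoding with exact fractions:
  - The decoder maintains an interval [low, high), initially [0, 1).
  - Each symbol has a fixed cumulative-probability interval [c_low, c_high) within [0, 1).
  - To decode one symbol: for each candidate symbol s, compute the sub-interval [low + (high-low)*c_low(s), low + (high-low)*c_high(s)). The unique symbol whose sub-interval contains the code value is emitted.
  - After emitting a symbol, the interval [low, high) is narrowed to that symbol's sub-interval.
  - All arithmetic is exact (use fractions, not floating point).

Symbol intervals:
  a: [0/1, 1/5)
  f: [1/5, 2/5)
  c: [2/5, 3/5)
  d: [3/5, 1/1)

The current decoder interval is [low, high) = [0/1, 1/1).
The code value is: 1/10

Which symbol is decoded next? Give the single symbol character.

Answer: a

Derivation:
Interval width = high − low = 1/1 − 0/1 = 1/1
Scaled code = (code − low) / width = (1/10 − 0/1) / 1/1 = 1/10
  a: [0/1, 1/5) ← scaled code falls here ✓
  f: [1/5, 2/5) 
  c: [2/5, 3/5) 
  d: [3/5, 1/1) 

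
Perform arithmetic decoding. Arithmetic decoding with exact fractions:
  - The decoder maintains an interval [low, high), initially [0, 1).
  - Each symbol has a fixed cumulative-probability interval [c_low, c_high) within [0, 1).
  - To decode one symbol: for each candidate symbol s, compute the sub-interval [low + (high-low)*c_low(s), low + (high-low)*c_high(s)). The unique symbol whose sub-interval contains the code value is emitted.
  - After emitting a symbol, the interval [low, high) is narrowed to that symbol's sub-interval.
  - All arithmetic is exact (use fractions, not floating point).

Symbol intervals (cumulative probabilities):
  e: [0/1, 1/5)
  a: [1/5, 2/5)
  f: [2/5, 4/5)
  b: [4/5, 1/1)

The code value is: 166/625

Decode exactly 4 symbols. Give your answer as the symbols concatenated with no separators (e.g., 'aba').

Step 1: interval [0/1, 1/1), width = 1/1 - 0/1 = 1/1
  'e': [0/1 + 1/1*0/1, 0/1 + 1/1*1/5) = [0/1, 1/5)
  'a': [0/1 + 1/1*1/5, 0/1 + 1/1*2/5) = [1/5, 2/5) <- contains code 166/625
  'f': [0/1 + 1/1*2/5, 0/1 + 1/1*4/5) = [2/5, 4/5)
  'b': [0/1 + 1/1*4/5, 0/1 + 1/1*1/1) = [4/5, 1/1)
  emit 'a', narrow to [1/5, 2/5)
Step 2: interval [1/5, 2/5), width = 2/5 - 1/5 = 1/5
  'e': [1/5 + 1/5*0/1, 1/5 + 1/5*1/5) = [1/5, 6/25)
  'a': [1/5 + 1/5*1/5, 1/5 + 1/5*2/5) = [6/25, 7/25) <- contains code 166/625
  'f': [1/5 + 1/5*2/5, 1/5 + 1/5*4/5) = [7/25, 9/25)
  'b': [1/5 + 1/5*4/5, 1/5 + 1/5*1/1) = [9/25, 2/5)
  emit 'a', narrow to [6/25, 7/25)
Step 3: interval [6/25, 7/25), width = 7/25 - 6/25 = 1/25
  'e': [6/25 + 1/25*0/1, 6/25 + 1/25*1/5) = [6/25, 31/125)
  'a': [6/25 + 1/25*1/5, 6/25 + 1/25*2/5) = [31/125, 32/125)
  'f': [6/25 + 1/25*2/5, 6/25 + 1/25*4/5) = [32/125, 34/125) <- contains code 166/625
  'b': [6/25 + 1/25*4/5, 6/25 + 1/25*1/1) = [34/125, 7/25)
  emit 'f', narrow to [32/125, 34/125)
Step 4: interval [32/125, 34/125), width = 34/125 - 32/125 = 2/125
  'e': [32/125 + 2/125*0/1, 32/125 + 2/125*1/5) = [32/125, 162/625)
  'a': [32/125 + 2/125*1/5, 32/125 + 2/125*2/5) = [162/625, 164/625)
  'f': [32/125 + 2/125*2/5, 32/125 + 2/125*4/5) = [164/625, 168/625) <- contains code 166/625
  'b': [32/125 + 2/125*4/5, 32/125 + 2/125*1/1) = [168/625, 34/125)
  emit 'f', narrow to [164/625, 168/625)

Answer: aaff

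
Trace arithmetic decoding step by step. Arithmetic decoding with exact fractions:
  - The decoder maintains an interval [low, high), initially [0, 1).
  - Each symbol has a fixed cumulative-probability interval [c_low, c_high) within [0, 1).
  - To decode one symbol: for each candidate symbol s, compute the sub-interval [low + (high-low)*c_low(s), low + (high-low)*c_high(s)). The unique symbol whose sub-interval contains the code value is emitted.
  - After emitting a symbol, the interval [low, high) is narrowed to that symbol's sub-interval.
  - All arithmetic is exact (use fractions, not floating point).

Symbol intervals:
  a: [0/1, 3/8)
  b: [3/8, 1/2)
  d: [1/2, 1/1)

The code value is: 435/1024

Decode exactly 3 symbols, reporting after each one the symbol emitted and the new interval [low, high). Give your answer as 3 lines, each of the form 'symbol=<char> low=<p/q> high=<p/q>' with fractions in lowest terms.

Step 1: interval [0/1, 1/1), width = 1/1 - 0/1 = 1/1
  'a': [0/1 + 1/1*0/1, 0/1 + 1/1*3/8) = [0/1, 3/8)
  'b': [0/1 + 1/1*3/8, 0/1 + 1/1*1/2) = [3/8, 1/2) <- contains code 435/1024
  'd': [0/1 + 1/1*1/2, 0/1 + 1/1*1/1) = [1/2, 1/1)
  emit 'b', narrow to [3/8, 1/2)
Step 2: interval [3/8, 1/2), width = 1/2 - 3/8 = 1/8
  'a': [3/8 + 1/8*0/1, 3/8 + 1/8*3/8) = [3/8, 27/64)
  'b': [3/8 + 1/8*3/8, 3/8 + 1/8*1/2) = [27/64, 7/16) <- contains code 435/1024
  'd': [3/8 + 1/8*1/2, 3/8 + 1/8*1/1) = [7/16, 1/2)
  emit 'b', narrow to [27/64, 7/16)
Step 3: interval [27/64, 7/16), width = 7/16 - 27/64 = 1/64
  'a': [27/64 + 1/64*0/1, 27/64 + 1/64*3/8) = [27/64, 219/512) <- contains code 435/1024
  'b': [27/64 + 1/64*3/8, 27/64 + 1/64*1/2) = [219/512, 55/128)
  'd': [27/64 + 1/64*1/2, 27/64 + 1/64*1/1) = [55/128, 7/16)
  emit 'a', narrow to [27/64, 219/512)

Answer: symbol=b low=3/8 high=1/2
symbol=b low=27/64 high=7/16
symbol=a low=27/64 high=219/512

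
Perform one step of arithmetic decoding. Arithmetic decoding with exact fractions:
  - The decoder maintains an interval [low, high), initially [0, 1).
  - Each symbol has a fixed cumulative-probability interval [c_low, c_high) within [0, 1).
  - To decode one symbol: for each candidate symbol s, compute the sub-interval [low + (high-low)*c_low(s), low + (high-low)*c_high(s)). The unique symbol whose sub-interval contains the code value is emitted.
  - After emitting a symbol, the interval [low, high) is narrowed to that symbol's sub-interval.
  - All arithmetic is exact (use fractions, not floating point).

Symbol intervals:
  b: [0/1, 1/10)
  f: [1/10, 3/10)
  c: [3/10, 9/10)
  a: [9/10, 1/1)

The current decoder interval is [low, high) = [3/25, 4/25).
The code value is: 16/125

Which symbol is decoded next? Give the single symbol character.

Answer: f

Derivation:
Interval width = high − low = 4/25 − 3/25 = 1/25
Scaled code = (code − low) / width = (16/125 − 3/25) / 1/25 = 1/5
  b: [0/1, 1/10) 
  f: [1/10, 3/10) ← scaled code falls here ✓
  c: [3/10, 9/10) 
  a: [9/10, 1/1) 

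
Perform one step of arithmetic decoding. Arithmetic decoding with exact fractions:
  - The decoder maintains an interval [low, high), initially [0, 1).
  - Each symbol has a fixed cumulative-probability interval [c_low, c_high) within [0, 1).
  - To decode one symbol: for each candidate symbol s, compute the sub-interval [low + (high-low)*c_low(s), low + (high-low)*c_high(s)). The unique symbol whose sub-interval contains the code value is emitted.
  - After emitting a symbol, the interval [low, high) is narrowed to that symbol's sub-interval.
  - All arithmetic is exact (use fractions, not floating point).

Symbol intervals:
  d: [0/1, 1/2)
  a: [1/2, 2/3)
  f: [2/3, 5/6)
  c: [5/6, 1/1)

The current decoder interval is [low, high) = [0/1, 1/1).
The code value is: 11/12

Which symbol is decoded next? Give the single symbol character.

Interval width = high − low = 1/1 − 0/1 = 1/1
Scaled code = (code − low) / width = (11/12 − 0/1) / 1/1 = 11/12
  d: [0/1, 1/2) 
  a: [1/2, 2/3) 
  f: [2/3, 5/6) 
  c: [5/6, 1/1) ← scaled code falls here ✓

Answer: c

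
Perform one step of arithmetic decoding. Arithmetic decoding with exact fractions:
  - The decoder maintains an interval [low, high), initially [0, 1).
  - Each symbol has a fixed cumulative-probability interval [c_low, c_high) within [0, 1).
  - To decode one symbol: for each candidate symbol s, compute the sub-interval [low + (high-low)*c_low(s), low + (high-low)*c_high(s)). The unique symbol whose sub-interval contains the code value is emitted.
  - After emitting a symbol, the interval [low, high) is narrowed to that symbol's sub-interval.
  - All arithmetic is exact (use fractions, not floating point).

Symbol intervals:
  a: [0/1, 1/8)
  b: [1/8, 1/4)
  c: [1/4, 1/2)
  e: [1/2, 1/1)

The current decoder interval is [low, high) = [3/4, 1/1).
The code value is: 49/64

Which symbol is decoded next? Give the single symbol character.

Interval width = high − low = 1/1 − 3/4 = 1/4
Scaled code = (code − low) / width = (49/64 − 3/4) / 1/4 = 1/16
  a: [0/1, 1/8) ← scaled code falls here ✓
  b: [1/8, 1/4) 
  c: [1/4, 1/2) 
  e: [1/2, 1/1) 

Answer: a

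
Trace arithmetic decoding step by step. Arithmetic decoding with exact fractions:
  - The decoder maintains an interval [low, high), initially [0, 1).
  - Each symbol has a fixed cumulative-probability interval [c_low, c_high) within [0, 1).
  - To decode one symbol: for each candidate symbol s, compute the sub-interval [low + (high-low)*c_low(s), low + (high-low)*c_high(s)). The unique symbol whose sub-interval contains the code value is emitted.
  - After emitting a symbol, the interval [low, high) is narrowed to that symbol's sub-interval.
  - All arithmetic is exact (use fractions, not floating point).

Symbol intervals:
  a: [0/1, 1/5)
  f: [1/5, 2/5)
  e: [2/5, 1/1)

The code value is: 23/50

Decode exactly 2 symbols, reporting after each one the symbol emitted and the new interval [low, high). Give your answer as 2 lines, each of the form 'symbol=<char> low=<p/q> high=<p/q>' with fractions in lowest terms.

Step 1: interval [0/1, 1/1), width = 1/1 - 0/1 = 1/1
  'a': [0/1 + 1/1*0/1, 0/1 + 1/1*1/5) = [0/1, 1/5)
  'f': [0/1 + 1/1*1/5, 0/1 + 1/1*2/5) = [1/5, 2/5)
  'e': [0/1 + 1/1*2/5, 0/1 + 1/1*1/1) = [2/5, 1/1) <- contains code 23/50
  emit 'e', narrow to [2/5, 1/1)
Step 2: interval [2/5, 1/1), width = 1/1 - 2/5 = 3/5
  'a': [2/5 + 3/5*0/1, 2/5 + 3/5*1/5) = [2/5, 13/25) <- contains code 23/50
  'f': [2/5 + 3/5*1/5, 2/5 + 3/5*2/5) = [13/25, 16/25)
  'e': [2/5 + 3/5*2/5, 2/5 + 3/5*1/1) = [16/25, 1/1)
  emit 'a', narrow to [2/5, 13/25)

Answer: symbol=e low=2/5 high=1/1
symbol=a low=2/5 high=13/25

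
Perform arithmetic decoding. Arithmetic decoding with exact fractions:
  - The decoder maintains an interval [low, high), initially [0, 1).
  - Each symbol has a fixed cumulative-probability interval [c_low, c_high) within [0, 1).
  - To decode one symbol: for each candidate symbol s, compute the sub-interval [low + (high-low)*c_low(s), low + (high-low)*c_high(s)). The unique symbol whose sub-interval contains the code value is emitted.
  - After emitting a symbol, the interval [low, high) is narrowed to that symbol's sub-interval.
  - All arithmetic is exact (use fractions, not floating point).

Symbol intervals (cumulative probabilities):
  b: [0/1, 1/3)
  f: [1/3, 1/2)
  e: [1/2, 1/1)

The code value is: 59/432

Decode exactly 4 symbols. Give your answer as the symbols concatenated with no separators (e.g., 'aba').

Answer: bffe

Derivation:
Step 1: interval [0/1, 1/1), width = 1/1 - 0/1 = 1/1
  'b': [0/1 + 1/1*0/1, 0/1 + 1/1*1/3) = [0/1, 1/3) <- contains code 59/432
  'f': [0/1 + 1/1*1/3, 0/1 + 1/1*1/2) = [1/3, 1/2)
  'e': [0/1 + 1/1*1/2, 0/1 + 1/1*1/1) = [1/2, 1/1)
  emit 'b', narrow to [0/1, 1/3)
Step 2: interval [0/1, 1/3), width = 1/3 - 0/1 = 1/3
  'b': [0/1 + 1/3*0/1, 0/1 + 1/3*1/3) = [0/1, 1/9)
  'f': [0/1 + 1/3*1/3, 0/1 + 1/3*1/2) = [1/9, 1/6) <- contains code 59/432
  'e': [0/1 + 1/3*1/2, 0/1 + 1/3*1/1) = [1/6, 1/3)
  emit 'f', narrow to [1/9, 1/6)
Step 3: interval [1/9, 1/6), width = 1/6 - 1/9 = 1/18
  'b': [1/9 + 1/18*0/1, 1/9 + 1/18*1/3) = [1/9, 7/54)
  'f': [1/9 + 1/18*1/3, 1/9 + 1/18*1/2) = [7/54, 5/36) <- contains code 59/432
  'e': [1/9 + 1/18*1/2, 1/9 + 1/18*1/1) = [5/36, 1/6)
  emit 'f', narrow to [7/54, 5/36)
Step 4: interval [7/54, 5/36), width = 5/36 - 7/54 = 1/108
  'b': [7/54 + 1/108*0/1, 7/54 + 1/108*1/3) = [7/54, 43/324)
  'f': [7/54 + 1/108*1/3, 7/54 + 1/108*1/2) = [43/324, 29/216)
  'e': [7/54 + 1/108*1/2, 7/54 + 1/108*1/1) = [29/216, 5/36) <- contains code 59/432
  emit 'e', narrow to [29/216, 5/36)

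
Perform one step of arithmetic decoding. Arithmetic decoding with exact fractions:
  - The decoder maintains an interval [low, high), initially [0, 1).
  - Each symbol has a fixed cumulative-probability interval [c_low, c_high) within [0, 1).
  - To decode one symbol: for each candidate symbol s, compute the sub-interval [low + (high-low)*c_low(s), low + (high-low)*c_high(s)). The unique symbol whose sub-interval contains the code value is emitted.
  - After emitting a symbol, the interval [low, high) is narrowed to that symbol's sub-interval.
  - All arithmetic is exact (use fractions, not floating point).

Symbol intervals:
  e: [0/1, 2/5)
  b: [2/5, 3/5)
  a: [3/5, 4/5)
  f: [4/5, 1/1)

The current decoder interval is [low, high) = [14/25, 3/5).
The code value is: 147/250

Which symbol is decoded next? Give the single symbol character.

Interval width = high − low = 3/5 − 14/25 = 1/25
Scaled code = (code − low) / width = (147/250 − 14/25) / 1/25 = 7/10
  e: [0/1, 2/5) 
  b: [2/5, 3/5) 
  a: [3/5, 4/5) ← scaled code falls here ✓
  f: [4/5, 1/1) 

Answer: a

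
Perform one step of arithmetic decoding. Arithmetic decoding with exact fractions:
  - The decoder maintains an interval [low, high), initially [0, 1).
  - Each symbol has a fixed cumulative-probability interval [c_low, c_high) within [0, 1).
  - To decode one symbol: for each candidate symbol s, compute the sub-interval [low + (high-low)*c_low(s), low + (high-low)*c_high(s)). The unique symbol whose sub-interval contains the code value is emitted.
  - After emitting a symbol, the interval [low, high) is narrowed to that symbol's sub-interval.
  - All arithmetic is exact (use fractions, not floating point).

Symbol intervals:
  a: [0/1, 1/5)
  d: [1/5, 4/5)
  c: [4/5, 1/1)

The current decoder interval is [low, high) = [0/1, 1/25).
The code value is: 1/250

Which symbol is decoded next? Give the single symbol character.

Interval width = high − low = 1/25 − 0/1 = 1/25
Scaled code = (code − low) / width = (1/250 − 0/1) / 1/25 = 1/10
  a: [0/1, 1/5) ← scaled code falls here ✓
  d: [1/5, 4/5) 
  c: [4/5, 1/1) 

Answer: a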